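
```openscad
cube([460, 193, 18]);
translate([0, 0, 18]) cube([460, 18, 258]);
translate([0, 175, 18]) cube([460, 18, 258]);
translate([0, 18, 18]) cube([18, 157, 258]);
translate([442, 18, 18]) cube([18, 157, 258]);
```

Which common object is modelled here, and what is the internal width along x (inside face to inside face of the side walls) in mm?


An open box. The internal width is 424 mm.

A 460×193 base slab with four walls standing on it — an open box. The base is 460 mm wide and the walls are 18 mm thick, so the internal width is 460 − 2 × 18 = 424 mm.


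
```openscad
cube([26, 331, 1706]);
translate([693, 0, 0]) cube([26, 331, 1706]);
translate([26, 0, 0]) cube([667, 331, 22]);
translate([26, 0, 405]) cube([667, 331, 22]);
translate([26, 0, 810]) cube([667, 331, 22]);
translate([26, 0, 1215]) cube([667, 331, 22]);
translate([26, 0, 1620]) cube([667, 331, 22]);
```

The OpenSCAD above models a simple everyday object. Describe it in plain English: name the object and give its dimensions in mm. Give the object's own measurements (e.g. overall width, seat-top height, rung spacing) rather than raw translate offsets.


An open bookshelf. Two side panels, each 26 mm thick, 331 mm deep and 1706 mm tall, stand 719 mm apart (outside-to-outside). Between them sit 5 shelves, each 22 mm thick and 331 mm deep, spanning the full gap between the sides. The bottom shelf rests on the floor (its underside at z = 0) and the clear gap between one shelf's top and the next shelf's underside is 383 mm.


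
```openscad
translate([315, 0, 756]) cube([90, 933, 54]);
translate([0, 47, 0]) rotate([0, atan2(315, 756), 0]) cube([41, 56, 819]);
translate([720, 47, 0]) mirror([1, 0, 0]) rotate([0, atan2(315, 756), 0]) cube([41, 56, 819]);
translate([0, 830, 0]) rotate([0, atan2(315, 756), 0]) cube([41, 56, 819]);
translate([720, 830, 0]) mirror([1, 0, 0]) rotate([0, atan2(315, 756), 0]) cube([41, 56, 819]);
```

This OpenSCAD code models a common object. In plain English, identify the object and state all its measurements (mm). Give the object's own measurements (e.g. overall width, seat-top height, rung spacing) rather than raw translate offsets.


A sawhorse. A 90×933×54 mm beam (x, y, z) sits on two A-frame leg pairs. Each pair is two raked legs of 41×56 mm section (56 mm along y) splaying symmetrically in x. Each leg rises 756 mm vertically over 315 mm of horizontal reach and is 819 mm long along its own axis. Every leg's outer bottom edge rests on the floor and its outer top edge meets a bottom edge of the beam — the left legs (tilting toward +x) meet the beam's −x bottom edge, the right legs (their mirror images, tilting toward −x) meet its +x bottom edge — so the leg tops tuck under the beam, the beam's underside is 756 mm above the floor, and the feet are 720 mm apart outside-to-outside with the beam centred between them. The two leg pairs are set in 47 mm from either end of the beam.


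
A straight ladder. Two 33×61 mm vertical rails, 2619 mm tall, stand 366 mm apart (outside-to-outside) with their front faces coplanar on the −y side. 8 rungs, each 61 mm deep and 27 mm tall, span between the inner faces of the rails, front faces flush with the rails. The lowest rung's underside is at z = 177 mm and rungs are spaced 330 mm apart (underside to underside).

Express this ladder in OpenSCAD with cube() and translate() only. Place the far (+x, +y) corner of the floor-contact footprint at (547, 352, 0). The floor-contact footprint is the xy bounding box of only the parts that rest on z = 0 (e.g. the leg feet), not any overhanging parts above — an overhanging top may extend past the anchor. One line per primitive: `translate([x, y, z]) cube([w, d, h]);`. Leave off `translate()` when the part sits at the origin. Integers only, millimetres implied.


translate([181, 291, 0]) cube([33, 61, 2619]);
translate([514, 291, 0]) cube([33, 61, 2619]);
translate([214, 291, 177]) cube([300, 61, 27]);
translate([214, 291, 507]) cube([300, 61, 27]);
translate([214, 291, 837]) cube([300, 61, 27]);
translate([214, 291, 1167]) cube([300, 61, 27]);
translate([214, 291, 1497]) cube([300, 61, 27]);
translate([214, 291, 1827]) cube([300, 61, 27]);
translate([214, 291, 2157]) cube([300, 61, 27]);
translate([214, 291, 2487]) cube([300, 61, 27]);


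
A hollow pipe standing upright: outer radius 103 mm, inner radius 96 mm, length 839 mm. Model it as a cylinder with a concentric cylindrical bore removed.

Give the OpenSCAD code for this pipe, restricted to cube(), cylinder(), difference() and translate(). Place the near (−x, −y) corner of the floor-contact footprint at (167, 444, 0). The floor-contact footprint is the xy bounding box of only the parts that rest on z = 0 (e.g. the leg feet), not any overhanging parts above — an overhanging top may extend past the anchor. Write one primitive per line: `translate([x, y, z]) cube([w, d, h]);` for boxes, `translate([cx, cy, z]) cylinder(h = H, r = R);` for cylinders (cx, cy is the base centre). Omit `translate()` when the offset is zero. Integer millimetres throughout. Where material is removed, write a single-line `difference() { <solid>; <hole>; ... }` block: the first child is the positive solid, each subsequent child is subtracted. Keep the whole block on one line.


difference() { translate([270, 547, 0]) cylinder(h = 839, r = 103); translate([270, 547, 0]) cylinder(h = 839, r = 96); }


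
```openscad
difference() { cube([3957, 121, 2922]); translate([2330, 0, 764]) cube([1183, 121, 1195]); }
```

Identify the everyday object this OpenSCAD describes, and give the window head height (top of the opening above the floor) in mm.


A wall with a window opening. The window head height is 1959 mm.

A wall with a rectangular opening subtracted — a window. Sill at z = 764, opening 1195 mm tall, so the head is at 764 + 1195 = 1959 mm.


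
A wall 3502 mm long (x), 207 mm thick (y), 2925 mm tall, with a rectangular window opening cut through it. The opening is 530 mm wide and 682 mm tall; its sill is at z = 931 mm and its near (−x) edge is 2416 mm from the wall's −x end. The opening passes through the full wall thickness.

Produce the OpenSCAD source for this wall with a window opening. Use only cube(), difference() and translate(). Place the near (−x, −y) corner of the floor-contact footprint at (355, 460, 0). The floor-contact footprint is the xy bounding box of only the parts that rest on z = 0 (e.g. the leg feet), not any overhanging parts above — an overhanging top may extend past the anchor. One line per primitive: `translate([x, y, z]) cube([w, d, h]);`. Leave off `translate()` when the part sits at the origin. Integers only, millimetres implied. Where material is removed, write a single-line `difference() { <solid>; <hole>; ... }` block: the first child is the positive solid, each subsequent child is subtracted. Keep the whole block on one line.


difference() { translate([355, 460, 0]) cube([3502, 207, 2925]); translate([2771, 460, 931]) cube([530, 207, 682]); }


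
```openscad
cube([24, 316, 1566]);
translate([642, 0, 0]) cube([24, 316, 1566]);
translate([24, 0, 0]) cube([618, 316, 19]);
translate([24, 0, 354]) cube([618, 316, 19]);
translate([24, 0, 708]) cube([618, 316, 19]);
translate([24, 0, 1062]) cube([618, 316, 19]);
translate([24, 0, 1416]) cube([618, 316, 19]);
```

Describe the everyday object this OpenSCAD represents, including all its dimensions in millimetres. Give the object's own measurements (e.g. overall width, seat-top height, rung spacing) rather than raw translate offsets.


An open bookshelf. Two side panels, each 24 mm thick, 316 mm deep and 1566 mm tall, stand 666 mm apart (outside-to-outside). Between them sit 5 shelves, each 19 mm thick and 316 mm deep, spanning the full gap between the sides. The bottom shelf rests on the floor (its underside at z = 0) and the clear gap between one shelf's top and the next shelf's underside is 335 mm.


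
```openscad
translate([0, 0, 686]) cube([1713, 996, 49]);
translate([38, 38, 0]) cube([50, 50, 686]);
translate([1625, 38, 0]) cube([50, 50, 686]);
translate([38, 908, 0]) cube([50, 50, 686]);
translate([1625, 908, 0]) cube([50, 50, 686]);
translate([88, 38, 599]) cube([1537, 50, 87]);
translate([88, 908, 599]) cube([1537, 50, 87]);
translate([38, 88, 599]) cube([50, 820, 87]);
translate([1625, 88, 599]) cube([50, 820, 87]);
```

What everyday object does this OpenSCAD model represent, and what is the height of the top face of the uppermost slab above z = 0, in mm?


A table. The table height is 735 mm.

A 1713×996×49 slab sits at z = 686 on four 50 mm square posts — a table. The top surface is at 686 + 49 = 735 mm.


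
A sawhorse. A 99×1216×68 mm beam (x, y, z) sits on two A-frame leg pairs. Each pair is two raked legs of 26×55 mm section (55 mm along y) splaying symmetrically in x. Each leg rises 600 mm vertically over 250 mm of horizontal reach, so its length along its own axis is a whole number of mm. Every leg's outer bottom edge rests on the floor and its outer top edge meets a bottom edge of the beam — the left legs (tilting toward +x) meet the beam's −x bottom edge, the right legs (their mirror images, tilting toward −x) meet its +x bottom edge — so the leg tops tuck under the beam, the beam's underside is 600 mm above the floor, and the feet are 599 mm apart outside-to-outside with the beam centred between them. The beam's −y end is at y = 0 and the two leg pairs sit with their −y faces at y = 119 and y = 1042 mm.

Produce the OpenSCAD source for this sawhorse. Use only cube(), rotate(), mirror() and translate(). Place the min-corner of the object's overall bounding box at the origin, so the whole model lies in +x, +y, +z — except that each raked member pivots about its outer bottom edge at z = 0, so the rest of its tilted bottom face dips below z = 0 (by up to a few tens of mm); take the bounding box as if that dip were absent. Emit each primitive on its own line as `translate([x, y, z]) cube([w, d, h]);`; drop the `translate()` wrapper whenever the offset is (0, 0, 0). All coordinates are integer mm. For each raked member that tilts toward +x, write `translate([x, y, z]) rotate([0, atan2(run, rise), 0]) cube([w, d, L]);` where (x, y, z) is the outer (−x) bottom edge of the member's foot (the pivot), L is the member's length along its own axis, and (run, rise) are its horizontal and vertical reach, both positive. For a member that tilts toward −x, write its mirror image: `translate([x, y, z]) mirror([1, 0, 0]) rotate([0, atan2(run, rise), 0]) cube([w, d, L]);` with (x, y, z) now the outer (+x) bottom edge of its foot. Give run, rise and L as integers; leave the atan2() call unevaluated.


// leg length = √(250² + 600²) = 650
// right-leg outer foot x = 2·250 + 99 = 599
// beam min-corner = (250, 0, 600)
translate([250, 0, 600]) cube([99, 1216, 68]);
translate([0, 119, 0]) rotate([0, atan2(250, 600), 0]) cube([26, 55, 650]);
translate([599, 119, 0]) mirror([1, 0, 0]) rotate([0, atan2(250, 600), 0]) cube([26, 55, 650]);
translate([0, 1042, 0]) rotate([0, atan2(250, 600), 0]) cube([26, 55, 650]);
translate([599, 1042, 0]) mirror([1, 0, 0]) rotate([0, atan2(250, 600), 0]) cube([26, 55, 650]);


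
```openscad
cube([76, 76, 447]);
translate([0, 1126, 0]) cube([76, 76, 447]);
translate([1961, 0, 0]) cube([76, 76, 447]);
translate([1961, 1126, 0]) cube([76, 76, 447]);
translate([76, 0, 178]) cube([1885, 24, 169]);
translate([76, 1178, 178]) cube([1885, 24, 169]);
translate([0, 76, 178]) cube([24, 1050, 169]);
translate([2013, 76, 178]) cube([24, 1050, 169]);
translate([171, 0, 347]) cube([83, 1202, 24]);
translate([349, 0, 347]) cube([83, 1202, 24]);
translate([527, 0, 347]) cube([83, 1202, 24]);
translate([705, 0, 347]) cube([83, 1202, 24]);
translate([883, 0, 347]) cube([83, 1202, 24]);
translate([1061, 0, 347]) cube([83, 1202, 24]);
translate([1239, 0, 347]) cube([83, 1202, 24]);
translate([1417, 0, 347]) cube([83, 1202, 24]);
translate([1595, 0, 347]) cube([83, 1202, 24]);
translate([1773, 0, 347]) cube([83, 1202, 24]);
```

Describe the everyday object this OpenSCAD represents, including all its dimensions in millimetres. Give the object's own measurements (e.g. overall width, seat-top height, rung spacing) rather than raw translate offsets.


A bed frame 2037 mm long (x) by 1202 mm wide (y). Four 76×76 mm corner posts, 447 mm tall, at the corners of the footprint. Four rails of 24 mm thickness and 169 mm height run between adjacent posts with their undersides at z = 178 mm, their outer faces flush with the outside of the frame (the two x-running rails run between the posts' inner faces; the two y-running rails run between the posts' inner faces). 10 slats, each 83 mm wide (x) and 24 mm thick, lie across the top of the two x-running rails, running the full 1202 mm width of the frame in y; along x they sit between the end posts with a 95 mm gap after the −x posts and between neighbouring slats, leaving 105 mm before the +x posts.


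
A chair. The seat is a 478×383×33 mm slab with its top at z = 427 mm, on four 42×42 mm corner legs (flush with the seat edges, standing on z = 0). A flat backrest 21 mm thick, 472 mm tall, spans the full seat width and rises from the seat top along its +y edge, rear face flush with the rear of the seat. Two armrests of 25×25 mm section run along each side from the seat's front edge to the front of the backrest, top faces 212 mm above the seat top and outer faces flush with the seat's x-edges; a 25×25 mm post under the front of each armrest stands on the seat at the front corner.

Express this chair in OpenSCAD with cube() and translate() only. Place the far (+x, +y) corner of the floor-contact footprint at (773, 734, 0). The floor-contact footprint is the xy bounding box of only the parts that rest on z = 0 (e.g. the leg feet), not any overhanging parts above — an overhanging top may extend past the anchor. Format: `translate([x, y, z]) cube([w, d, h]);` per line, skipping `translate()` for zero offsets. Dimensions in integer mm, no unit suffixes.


translate([295, 351, 394]) cube([478, 383, 33]);
translate([295, 351, 0]) cube([42, 42, 394]);
translate([731, 351, 0]) cube([42, 42, 394]);
translate([295, 692, 0]) cube([42, 42, 394]);
translate([731, 692, 0]) cube([42, 42, 394]);
translate([295, 713, 427]) cube([478, 21, 472]);
translate([295, 351, 614]) cube([25, 362, 25]);
translate([748, 351, 614]) cube([25, 362, 25]);
translate([295, 351, 427]) cube([25, 25, 187]);
translate([748, 351, 427]) cube([25, 25, 187]);


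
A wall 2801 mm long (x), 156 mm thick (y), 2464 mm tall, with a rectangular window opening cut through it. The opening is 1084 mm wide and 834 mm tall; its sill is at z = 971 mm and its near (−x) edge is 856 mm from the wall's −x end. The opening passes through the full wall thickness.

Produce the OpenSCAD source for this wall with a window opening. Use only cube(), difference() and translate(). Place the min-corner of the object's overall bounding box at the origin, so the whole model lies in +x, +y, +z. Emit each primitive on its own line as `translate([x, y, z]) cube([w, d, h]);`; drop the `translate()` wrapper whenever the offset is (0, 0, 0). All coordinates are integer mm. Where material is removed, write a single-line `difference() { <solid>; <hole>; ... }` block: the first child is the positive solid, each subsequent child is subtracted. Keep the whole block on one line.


difference() { cube([2801, 156, 2464]); translate([856, 0, 971]) cube([1084, 156, 834]); }


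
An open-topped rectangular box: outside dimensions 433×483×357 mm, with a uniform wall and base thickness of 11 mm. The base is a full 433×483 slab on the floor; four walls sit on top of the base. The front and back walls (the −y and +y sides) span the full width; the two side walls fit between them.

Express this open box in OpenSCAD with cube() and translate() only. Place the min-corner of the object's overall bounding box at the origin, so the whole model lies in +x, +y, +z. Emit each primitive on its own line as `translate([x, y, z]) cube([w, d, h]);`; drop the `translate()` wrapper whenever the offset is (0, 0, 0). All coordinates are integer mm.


cube([433, 483, 11]);
translate([0, 0, 11]) cube([433, 11, 346]);
translate([0, 472, 11]) cube([433, 11, 346]);
translate([0, 11, 11]) cube([11, 461, 346]);
translate([422, 11, 11]) cube([11, 461, 346]);


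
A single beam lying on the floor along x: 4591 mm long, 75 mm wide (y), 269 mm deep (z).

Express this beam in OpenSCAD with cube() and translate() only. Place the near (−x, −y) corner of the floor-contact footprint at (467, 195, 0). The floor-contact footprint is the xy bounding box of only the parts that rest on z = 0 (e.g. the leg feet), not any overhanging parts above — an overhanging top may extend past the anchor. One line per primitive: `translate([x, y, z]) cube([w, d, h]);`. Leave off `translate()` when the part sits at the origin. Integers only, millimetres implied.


translate([467, 195, 0]) cube([4591, 75, 269]);


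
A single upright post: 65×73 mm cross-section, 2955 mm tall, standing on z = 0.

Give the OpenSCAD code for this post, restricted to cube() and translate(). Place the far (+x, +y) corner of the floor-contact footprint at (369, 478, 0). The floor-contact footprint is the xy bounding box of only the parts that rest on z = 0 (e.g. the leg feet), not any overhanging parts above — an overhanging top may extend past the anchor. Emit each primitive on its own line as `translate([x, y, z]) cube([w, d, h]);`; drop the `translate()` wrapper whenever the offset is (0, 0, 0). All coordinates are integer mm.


translate([304, 405, 0]) cube([65, 73, 2955]);


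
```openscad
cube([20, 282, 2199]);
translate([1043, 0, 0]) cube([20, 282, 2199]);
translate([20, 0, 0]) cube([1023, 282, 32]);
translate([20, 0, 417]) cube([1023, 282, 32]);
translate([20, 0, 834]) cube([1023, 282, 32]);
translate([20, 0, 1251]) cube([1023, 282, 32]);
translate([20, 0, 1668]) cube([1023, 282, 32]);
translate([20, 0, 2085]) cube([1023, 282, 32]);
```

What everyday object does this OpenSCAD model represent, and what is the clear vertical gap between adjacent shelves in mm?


A bookshelf. The clear shelf gap is 385 mm.

Two tall side panels with 6 horizontal boards between them — a bookshelf. The first two shelf undersides are at z = 0 and z = 417; with shelf thickness 32, the clear gap is 417 − 0 − 32 = 385 mm.


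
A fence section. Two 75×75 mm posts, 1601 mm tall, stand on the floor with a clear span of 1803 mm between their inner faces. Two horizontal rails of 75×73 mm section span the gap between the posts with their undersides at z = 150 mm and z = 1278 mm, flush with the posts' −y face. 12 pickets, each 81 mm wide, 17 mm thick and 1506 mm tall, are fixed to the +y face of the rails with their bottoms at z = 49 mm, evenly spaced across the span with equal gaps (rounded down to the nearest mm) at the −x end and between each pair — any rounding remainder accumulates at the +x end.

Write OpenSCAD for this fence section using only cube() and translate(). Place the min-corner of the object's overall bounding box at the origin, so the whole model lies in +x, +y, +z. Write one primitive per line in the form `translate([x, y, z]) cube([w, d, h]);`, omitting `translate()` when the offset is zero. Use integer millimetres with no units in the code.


cube([75, 75, 1601]);
translate([1878, 0, 0]) cube([75, 75, 1601]);
translate([75, 0, 150]) cube([1803, 75, 73]);
translate([75, 0, 1278]) cube([1803, 75, 73]);
translate([138, 75, 49]) cube([81, 17, 1506]);
translate([282, 75, 49]) cube([81, 17, 1506]);
translate([426, 75, 49]) cube([81, 17, 1506]);
translate([570, 75, 49]) cube([81, 17, 1506]);
translate([714, 75, 49]) cube([81, 17, 1506]);
translate([858, 75, 49]) cube([81, 17, 1506]);
translate([1002, 75, 49]) cube([81, 17, 1506]);
translate([1146, 75, 49]) cube([81, 17, 1506]);
translate([1290, 75, 49]) cube([81, 17, 1506]);
translate([1434, 75, 49]) cube([81, 17, 1506]);
translate([1578, 75, 49]) cube([81, 17, 1506]);
translate([1722, 75, 49]) cube([81, 17, 1506]);


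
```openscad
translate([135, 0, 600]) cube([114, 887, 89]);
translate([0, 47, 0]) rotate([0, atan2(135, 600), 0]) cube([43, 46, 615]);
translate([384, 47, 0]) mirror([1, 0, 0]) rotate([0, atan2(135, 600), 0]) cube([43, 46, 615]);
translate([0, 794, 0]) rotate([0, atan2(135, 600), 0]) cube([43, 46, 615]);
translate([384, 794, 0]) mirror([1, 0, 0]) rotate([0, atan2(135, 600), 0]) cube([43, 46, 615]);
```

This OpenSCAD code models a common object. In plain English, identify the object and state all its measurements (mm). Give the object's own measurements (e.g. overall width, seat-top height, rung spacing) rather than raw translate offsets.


A sawhorse. A 114×887×89 mm beam (x, y, z) sits on two A-frame leg pairs. Each pair is two raked legs of 43×46 mm section (46 mm along y) splaying symmetrically in x. Each leg rises 600 mm vertically over 135 mm of horizontal reach and is 615 mm long along its own axis. Every leg's outer bottom edge rests on the floor and its outer top edge meets a bottom edge of the beam — the left legs (tilting toward +x) meet the beam's −x bottom edge, the right legs (their mirror images, tilting toward −x) meet its +x bottom edge — so the leg tops tuck under the beam, the beam's underside is 600 mm above the floor, and the feet are 384 mm apart outside-to-outside with the beam centred between them. The two leg pairs are set in 47 mm from either end of the beam.


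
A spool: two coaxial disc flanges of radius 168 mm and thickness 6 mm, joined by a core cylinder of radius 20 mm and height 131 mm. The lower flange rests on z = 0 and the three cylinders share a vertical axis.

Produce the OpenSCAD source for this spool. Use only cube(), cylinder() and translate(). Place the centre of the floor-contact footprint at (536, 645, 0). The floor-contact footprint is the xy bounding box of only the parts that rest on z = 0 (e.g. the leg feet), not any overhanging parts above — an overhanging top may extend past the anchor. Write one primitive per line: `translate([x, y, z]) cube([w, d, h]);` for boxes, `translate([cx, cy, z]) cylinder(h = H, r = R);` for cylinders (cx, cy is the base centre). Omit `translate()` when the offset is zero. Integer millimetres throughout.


translate([536, 645, 0]) cylinder(h = 6, r = 168);
translate([536, 645, 6]) cylinder(h = 131, r = 20);
translate([536, 645, 137]) cylinder(h = 6, r = 168);


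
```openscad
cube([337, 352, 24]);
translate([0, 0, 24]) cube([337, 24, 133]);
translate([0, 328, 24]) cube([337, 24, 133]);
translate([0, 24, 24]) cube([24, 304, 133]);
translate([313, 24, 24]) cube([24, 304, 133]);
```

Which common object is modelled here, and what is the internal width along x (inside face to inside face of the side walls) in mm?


An open box. The internal width is 289 mm.

A 337×352 base slab with four walls standing on it — an open box. The base is 337 mm wide and the walls are 24 mm thick, so the internal width is 337 − 2 × 24 = 289 mm.


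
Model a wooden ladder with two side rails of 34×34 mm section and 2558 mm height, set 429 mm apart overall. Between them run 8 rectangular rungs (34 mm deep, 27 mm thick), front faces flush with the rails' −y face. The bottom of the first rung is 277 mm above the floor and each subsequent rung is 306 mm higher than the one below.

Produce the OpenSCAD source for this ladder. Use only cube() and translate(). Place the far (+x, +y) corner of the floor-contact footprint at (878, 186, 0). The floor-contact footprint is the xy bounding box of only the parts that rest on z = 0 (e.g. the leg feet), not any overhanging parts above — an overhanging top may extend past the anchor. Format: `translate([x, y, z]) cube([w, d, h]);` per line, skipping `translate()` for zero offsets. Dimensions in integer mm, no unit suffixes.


translate([449, 152, 0]) cube([34, 34, 2558]);
translate([844, 152, 0]) cube([34, 34, 2558]);
translate([483, 152, 277]) cube([361, 34, 27]);
translate([483, 152, 583]) cube([361, 34, 27]);
translate([483, 152, 889]) cube([361, 34, 27]);
translate([483, 152, 1195]) cube([361, 34, 27]);
translate([483, 152, 1501]) cube([361, 34, 27]);
translate([483, 152, 1807]) cube([361, 34, 27]);
translate([483, 152, 2113]) cube([361, 34, 27]);
translate([483, 152, 2419]) cube([361, 34, 27]);


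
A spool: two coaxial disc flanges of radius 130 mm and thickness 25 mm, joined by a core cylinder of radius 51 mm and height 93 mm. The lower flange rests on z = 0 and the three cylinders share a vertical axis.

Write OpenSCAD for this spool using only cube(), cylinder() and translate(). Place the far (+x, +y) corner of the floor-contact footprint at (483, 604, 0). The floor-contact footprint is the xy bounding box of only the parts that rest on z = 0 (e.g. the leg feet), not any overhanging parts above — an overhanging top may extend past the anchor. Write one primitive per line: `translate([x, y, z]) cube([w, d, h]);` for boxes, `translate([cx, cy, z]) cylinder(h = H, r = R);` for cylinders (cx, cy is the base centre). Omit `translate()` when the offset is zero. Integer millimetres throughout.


translate([353, 474, 0]) cylinder(h = 25, r = 130);
translate([353, 474, 25]) cylinder(h = 93, r = 51);
translate([353, 474, 118]) cylinder(h = 25, r = 130);


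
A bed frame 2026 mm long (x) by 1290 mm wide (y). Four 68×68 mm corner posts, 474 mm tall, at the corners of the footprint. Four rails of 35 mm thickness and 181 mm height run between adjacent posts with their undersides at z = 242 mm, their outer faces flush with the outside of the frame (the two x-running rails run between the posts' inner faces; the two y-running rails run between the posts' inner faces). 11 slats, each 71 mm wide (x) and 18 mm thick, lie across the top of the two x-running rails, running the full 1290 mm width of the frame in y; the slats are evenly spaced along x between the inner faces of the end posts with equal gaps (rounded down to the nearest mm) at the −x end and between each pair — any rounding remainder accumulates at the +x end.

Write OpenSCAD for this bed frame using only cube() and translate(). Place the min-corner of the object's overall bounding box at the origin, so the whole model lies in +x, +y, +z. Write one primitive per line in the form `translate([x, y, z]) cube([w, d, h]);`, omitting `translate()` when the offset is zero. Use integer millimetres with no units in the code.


cube([68, 68, 474]);
translate([0, 1222, 0]) cube([68, 68, 474]);
translate([1958, 0, 0]) cube([68, 68, 474]);
translate([1958, 1222, 0]) cube([68, 68, 474]);
translate([68, 0, 242]) cube([1890, 35, 181]);
translate([68, 1255, 242]) cube([1890, 35, 181]);
translate([0, 68, 242]) cube([35, 1154, 181]);
translate([1991, 68, 242]) cube([35, 1154, 181]);
translate([160, 0, 423]) cube([71, 1290, 18]);
translate([323, 0, 423]) cube([71, 1290, 18]);
translate([486, 0, 423]) cube([71, 1290, 18]);
translate([649, 0, 423]) cube([71, 1290, 18]);
translate([812, 0, 423]) cube([71, 1290, 18]);
translate([975, 0, 423]) cube([71, 1290, 18]);
translate([1138, 0, 423]) cube([71, 1290, 18]);
translate([1301, 0, 423]) cube([71, 1290, 18]);
translate([1464, 0, 423]) cube([71, 1290, 18]);
translate([1627, 0, 423]) cube([71, 1290, 18]);
translate([1790, 0, 423]) cube([71, 1290, 18]);


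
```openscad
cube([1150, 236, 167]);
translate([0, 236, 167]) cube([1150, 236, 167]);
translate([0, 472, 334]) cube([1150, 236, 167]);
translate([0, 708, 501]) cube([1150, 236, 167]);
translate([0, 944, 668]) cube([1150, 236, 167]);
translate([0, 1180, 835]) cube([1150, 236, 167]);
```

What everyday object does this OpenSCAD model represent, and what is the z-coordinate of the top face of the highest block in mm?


A staircase. The total rise is 1002 mm.

6 identical blocks, each offset up and back from the previous — a staircase. Each step is 167 mm tall and there are 6 of them, so the total rise is 6 × 167 = 1002 mm.


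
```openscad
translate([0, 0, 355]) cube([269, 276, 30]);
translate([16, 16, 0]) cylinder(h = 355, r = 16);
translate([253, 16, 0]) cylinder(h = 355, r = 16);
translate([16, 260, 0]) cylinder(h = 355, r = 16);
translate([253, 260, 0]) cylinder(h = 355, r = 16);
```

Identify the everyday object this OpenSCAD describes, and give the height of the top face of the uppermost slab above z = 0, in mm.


A stool. The seat height is 385 mm.

A 269×276×30 slab at z = 355 on four corner cylinders — a stool. The seat top is 355 + 30 = 385 mm.


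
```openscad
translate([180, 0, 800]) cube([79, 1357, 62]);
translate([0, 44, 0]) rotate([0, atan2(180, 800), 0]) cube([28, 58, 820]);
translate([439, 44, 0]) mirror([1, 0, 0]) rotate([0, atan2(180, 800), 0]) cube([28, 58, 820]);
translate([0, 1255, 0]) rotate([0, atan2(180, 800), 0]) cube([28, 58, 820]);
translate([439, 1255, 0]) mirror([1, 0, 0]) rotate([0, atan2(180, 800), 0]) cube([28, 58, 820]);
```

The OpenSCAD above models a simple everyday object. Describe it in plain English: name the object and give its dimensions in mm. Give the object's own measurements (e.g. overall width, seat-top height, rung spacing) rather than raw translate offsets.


A sawhorse. A 79×1357×62 mm beam (x, y, z) sits on two A-frame leg pairs. Each pair is two raked legs of 28×58 mm section (58 mm along y) splaying symmetrically in x. Each leg rises 800 mm vertically over 180 mm of horizontal reach and is 820 mm long along its own axis. Every leg's outer bottom edge rests on the floor and its outer top edge meets a bottom edge of the beam — the left legs (tilting toward +x) meet the beam's −x bottom edge, the right legs (their mirror images, tilting toward −x) meet its +x bottom edge — so the leg tops tuck under the beam, the beam's underside is 800 mm above the floor, and the feet are 439 mm apart outside-to-outside with the beam centred between them. The two leg pairs are set in 44 mm from either end of the beam.


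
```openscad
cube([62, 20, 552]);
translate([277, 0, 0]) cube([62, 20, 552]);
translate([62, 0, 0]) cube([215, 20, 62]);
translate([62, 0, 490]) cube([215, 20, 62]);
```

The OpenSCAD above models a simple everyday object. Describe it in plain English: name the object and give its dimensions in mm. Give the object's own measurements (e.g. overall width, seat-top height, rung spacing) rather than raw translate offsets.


A rectangular picture frame lying in the x–z plane (depth along y). The opening is 215 mm wide (x) by 428 mm tall (z), surrounded by a border 62 mm wide on all four sides. The frame is 20 mm deep and is made of two full-height vertical stiles with two horizontal rails fitted between them.


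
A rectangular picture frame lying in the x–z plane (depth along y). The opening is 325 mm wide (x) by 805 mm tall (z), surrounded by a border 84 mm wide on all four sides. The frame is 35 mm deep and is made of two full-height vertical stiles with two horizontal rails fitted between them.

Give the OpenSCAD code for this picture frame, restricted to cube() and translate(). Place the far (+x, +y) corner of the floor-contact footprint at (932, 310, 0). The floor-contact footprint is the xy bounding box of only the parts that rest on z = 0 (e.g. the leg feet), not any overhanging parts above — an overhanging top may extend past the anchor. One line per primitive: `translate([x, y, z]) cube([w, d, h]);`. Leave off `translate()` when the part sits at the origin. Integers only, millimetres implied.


translate([439, 275, 0]) cube([84, 35, 973]);
translate([848, 275, 0]) cube([84, 35, 973]);
translate([523, 275, 0]) cube([325, 35, 84]);
translate([523, 275, 889]) cube([325, 35, 84]);


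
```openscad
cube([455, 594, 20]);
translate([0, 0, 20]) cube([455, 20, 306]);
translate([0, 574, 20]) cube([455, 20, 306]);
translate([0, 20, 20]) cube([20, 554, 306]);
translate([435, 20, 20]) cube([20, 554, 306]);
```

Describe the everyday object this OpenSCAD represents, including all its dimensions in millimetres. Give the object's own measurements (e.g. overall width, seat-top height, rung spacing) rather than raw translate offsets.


An open-topped rectangular box: outside dimensions 455×594×326 mm, with a uniform wall and base thickness of 20 mm. The base is a full 455×594 slab on the floor; four walls sit on top of the base. The front and back walls (the −y and +y sides) span the full width; the two side walls fit between them.


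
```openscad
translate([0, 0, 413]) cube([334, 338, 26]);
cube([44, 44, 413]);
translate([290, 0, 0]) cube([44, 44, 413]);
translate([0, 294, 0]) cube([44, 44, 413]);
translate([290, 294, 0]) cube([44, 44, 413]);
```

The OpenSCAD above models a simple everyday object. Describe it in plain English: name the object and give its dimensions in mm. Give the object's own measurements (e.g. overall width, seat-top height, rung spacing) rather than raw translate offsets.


A simple wooden stool: a rectangular seat 334 mm (x) by 338 mm (y), 26 mm thick, top face at z = 439 mm, on four square legs, each 44×44 mm in cross-section. The legs rest on z = 0, each flush with a corner of the seat.


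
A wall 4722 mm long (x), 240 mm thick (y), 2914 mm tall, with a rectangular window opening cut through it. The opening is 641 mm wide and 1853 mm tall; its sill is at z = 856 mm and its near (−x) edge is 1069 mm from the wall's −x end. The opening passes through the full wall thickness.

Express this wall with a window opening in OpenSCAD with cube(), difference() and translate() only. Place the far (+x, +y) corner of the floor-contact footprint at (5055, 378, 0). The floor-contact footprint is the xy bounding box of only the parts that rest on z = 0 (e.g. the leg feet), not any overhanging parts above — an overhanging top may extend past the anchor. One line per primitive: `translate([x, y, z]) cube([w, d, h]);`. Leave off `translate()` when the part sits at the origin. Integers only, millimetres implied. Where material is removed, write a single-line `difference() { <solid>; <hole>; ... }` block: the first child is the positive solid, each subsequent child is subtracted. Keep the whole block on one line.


difference() { translate([333, 138, 0]) cube([4722, 240, 2914]); translate([1402, 138, 856]) cube([641, 240, 1853]); }


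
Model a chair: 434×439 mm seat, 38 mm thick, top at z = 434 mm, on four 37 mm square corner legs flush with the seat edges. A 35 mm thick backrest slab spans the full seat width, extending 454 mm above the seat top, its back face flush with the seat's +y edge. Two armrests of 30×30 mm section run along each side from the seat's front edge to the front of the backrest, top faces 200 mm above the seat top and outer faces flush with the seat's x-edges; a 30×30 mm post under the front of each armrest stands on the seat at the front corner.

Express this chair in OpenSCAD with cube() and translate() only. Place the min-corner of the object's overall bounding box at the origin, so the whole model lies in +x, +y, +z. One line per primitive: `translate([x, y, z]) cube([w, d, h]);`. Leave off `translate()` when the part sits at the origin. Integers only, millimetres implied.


translate([0, 0, 396]) cube([434, 439, 38]);
cube([37, 37, 396]);
translate([397, 0, 0]) cube([37, 37, 396]);
translate([0, 402, 0]) cube([37, 37, 396]);
translate([397, 402, 0]) cube([37, 37, 396]);
translate([0, 404, 434]) cube([434, 35, 454]);
translate([0, 0, 604]) cube([30, 404, 30]);
translate([404, 0, 604]) cube([30, 404, 30]);
translate([0, 0, 434]) cube([30, 30, 170]);
translate([404, 0, 434]) cube([30, 30, 170]);


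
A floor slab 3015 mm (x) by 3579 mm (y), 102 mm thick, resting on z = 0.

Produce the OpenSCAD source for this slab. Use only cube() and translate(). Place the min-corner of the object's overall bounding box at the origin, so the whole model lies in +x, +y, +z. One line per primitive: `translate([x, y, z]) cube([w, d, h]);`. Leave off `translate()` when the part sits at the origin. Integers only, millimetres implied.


cube([3015, 3579, 102]);


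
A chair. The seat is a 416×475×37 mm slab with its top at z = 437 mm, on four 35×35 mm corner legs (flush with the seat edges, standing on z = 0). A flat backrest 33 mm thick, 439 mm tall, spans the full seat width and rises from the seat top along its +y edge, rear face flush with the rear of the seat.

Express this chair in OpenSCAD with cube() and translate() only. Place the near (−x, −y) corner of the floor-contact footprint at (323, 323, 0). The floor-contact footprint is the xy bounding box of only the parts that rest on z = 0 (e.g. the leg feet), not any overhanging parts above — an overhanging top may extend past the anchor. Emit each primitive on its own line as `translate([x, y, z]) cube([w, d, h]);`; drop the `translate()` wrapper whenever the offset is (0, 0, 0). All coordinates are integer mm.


translate([323, 323, 400]) cube([416, 475, 37]);
translate([323, 323, 0]) cube([35, 35, 400]);
translate([704, 323, 0]) cube([35, 35, 400]);
translate([323, 763, 0]) cube([35, 35, 400]);
translate([704, 763, 0]) cube([35, 35, 400]);
translate([323, 765, 437]) cube([416, 33, 439]);


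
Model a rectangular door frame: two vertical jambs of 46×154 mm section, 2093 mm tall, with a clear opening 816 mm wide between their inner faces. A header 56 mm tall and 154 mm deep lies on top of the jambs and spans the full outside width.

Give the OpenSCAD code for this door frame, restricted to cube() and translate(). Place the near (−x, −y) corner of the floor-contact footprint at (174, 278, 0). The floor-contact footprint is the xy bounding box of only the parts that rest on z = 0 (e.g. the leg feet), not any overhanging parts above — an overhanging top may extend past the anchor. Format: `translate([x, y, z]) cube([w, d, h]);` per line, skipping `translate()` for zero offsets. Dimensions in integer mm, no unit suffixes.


translate([174, 278, 0]) cube([46, 154, 2093]);
translate([1036, 278, 0]) cube([46, 154, 2093]);
translate([174, 278, 2093]) cube([908, 154, 56]);


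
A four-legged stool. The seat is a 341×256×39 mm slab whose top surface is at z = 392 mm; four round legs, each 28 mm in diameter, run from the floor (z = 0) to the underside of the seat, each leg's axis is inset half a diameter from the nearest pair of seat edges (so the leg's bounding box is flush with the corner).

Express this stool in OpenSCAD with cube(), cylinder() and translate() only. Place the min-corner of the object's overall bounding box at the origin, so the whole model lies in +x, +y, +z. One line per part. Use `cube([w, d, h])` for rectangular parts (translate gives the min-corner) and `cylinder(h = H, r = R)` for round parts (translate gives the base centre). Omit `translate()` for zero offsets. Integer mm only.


translate([0, 0, 353]) cube([341, 256, 39]);
translate([14, 14, 0]) cylinder(h = 353, r = 14);
translate([327, 14, 0]) cylinder(h = 353, r = 14);
translate([14, 242, 0]) cylinder(h = 353, r = 14);
translate([327, 242, 0]) cylinder(h = 353, r = 14);


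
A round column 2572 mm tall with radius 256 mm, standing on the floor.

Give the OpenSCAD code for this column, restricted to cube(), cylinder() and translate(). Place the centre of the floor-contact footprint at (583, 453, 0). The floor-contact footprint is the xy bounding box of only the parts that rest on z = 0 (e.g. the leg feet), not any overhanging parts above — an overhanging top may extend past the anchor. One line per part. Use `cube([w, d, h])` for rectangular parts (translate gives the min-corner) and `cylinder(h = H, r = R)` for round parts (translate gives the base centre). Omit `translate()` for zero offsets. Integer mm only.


translate([583, 453, 0]) cylinder(h = 2572, r = 256);


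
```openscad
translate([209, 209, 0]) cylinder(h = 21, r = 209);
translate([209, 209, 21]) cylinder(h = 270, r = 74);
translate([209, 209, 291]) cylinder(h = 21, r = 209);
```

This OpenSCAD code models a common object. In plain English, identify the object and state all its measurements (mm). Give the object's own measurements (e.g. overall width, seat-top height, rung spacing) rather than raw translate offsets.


A spool: two coaxial disc flanges of radius 209 mm and thickness 21 mm, joined by a core cylinder of radius 74 mm and height 270 mm. The lower flange rests on z = 0 and the three cylinders share a vertical axis.
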